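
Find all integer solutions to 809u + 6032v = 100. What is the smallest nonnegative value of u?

276

gcd(6032, 809) = 1  (6032 = 7*809 + 369, 809 = 2*369 + 71, 369 = 5*71 + 14, 71 = 5*14 + 1, 14 = 14*1).
1 divides 100, so solutions exist.
Back-substituting, 809*(425) + 6032*(-57) = 1.
Scale by 100/1 = 100: (u₀, v₀) = (42500, -5700).
General solution: u = 42500 + 6032t, v = -5700 - 809t for integer t.
u ≥ 0: smallest is 42500 mod 6032 = 276 (at t = -7), with v = -37.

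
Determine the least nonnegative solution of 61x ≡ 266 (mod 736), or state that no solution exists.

306

gcd(736, 61):
  736 = 12*61 + 4
  61 = 15*4 + 1
  4 = 4*1
so gcd(736, 61) = 1.
1 divides 266, so solutions exist.
Back-substitute for Bézout coefficients:
  1 = 61 - 15*4
  ... = 61*(181) + 736*(-15)
So 61*(181) ≡ 1 (mod 736); multiply by 266: x ≡ 48146 (mod 736).
Smallest nonnegative: x = 48146 mod 736 = 306.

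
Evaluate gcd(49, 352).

1

gcd(352, 49):
  352 = 7*49 + 9
  49 = 5*9 + 4
  9 = 2*4 + 1
  4 = 4*1
so gcd(352, 49) = 1.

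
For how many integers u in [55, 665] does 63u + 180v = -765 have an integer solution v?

31

gcd(180, 63) = 9.
By Bézout, 63×(3) + 180×(-1) = 9.
Particular solution: (5, -6).
General solution: u = 5 + 20t, v = -6 - 7t for integer t.
55 ≤ 5 + 20t ≤ 665 gives t ∈ [3, 33], which is 31 values.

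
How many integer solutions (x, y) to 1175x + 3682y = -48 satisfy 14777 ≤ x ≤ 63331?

13

gcd(3682, 1175):
  3682 = 3×1175 + 157
  1175 = 7×157 + 76
  157 = 2×76 + 5
  76 = 15×5 + 1
  5 = 5×1
so gcd(3682, 1175) = 1.
Back-substitute for Bézout coefficients:
  1 = 76 - 15×5
  ... = 1175×(727) + 3682×(-232)
Scale by -48: particular solution (-34896, 11136); reduce x mod 3682: (1924, -614).
General solution: x = 1924 + 3682t, y = -614 - 1175t for integer t.
14777 ≤ 1924 + 3682t ≤ 63331 gives t ∈ [4, 16], which is 13 values.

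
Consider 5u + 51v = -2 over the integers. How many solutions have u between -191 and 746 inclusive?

19

gcd(51, 5) = 1.
By Bézout, 5×(-10) + 51×(1) = 1.
Particular solution: (20, -2).
General solution: u = 20 + 51t, v = -2 - 5t for integer t.
-191 ≤ 20 + 51t ≤ 746 gives t ∈ [-4, 14], which is 19 values.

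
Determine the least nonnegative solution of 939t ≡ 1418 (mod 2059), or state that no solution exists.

701

gcd(2059, 939) = 1  (2059 = 2×939 + 181, 939 = 5×181 + 34, 181 = 5×34 + 11, 34 = 3×11 + 1, 11 = 11×1).
1 divides 1418, so solutions exist.
Back-substituting, 939×(182) + 2059×(-83) = 1.
So 939×(182) ≡ 1 (mod 2059); multiply by 1418: t ≡ 258076 (mod 2059).
Smallest nonnegative: t = 258076 mod 2059 = 701.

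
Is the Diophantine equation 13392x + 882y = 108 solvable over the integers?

gcd(13392, 882) = 18  (13392 = 15×882 + 162, 882 = 5×162 + 72, 162 = 2×72 + 18, 72 = 4×18).
18 divides 108, so integer solutions exist.

yes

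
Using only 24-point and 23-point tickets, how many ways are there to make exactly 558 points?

Need nonnegative integers with 24j + 23k = 558.
gcd(24, 23) = 1, and 24·(1) + 23·(-1) = 1.
So (j₀, k₀) = (558, -558); general j = 558 + 23t, k = -558 - 24t.
j ≥ 0 ⇒ t ≥ -24; k ≥ 0 ⇒ t ≤ -24. That's 1 value of t.

1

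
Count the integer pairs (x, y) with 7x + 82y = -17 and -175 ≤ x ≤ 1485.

20

gcd(82, 7):
  82 = 11*7 + 5
  7 = 1*5 + 2
  5 = 2*2 + 1
  2 = 2*1
so gcd(82, 7) = 1.
Back-substitute for Bézout coefficients:
  1 = 5 - 2*2
  ... = 7*(-35) + 82*(3)
Scale by -17: particular solution (595, -51); reduce x mod 82: (21, -2).
General solution: x = 21 + 82t, y = -2 - 7t for integer t.
-175 ≤ 21 + 82t ≤ 1485 gives t ∈ [-2, 17], which is 20 values.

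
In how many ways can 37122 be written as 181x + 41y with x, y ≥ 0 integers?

gcd(181, 41) = 1.
By Bézout, 181*(-12) + 41*(53) = 1.
One solution: (1, 901).
General: x = 1 + 41t, y = 901 - 181t.
x ≥ 0 ⇒ t ≥ 0; y ≥ 0 ⇒ t ≤ 4. So t ∈ [0, 4]: 5 solutions.

5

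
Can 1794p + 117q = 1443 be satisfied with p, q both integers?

yes

gcd(1794, 117) = 39  (1794 = 15·117 + 39, 117 = 3·39).
39 divides 1443, so integer solutions exist.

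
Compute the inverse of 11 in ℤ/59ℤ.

43

gcd(59, 11) = 1  (59 = 5×11 + 4, 11 = 2×4 + 3, 4 = 1×3 + 1, 3 = 3×1).
Back-substituting, 11×(-16) + 59×(3) = 1.
So 11×-16 ≡ 1 (mod 59), and -16 mod 59 = 43.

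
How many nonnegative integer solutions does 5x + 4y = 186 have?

gcd(5, 4):
  5 = 1×4 + 1
  4 = 4×1
so gcd(5, 4) = 1.
Back-substitute for Bézout coefficients:
  1 = 5 - 1×4
  ... = 5×(1) + 4×(-1)
Scale by 186: one solution is (186, -186). Reduce x mod 4: (2, 44).
General: x = 2 + 4t, y = 44 - 5t.
x ≥ 0 ⇒ t ≥ 0; y ≥ 0 ⇒ t ≤ 8. So t ∈ [0, 8]: 9 solutions.

9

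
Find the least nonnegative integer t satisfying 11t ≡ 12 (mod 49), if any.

10

gcd(49, 11):
  49 = 4·11 + 5
  11 = 2·5 + 1
  5 = 5·1
so gcd(49, 11) = 1.
1 divides 12, so solutions exist.
Back-substitute for Bézout coefficients:
  1 = 11 - 2·5
  ... = 11·(9) + 49·(-2)
So 11·(9) ≡ 1 (mod 49); multiply by 12: t ≡ 108 (mod 49).
Smallest nonnegative: t = 108 mod 49 = 10.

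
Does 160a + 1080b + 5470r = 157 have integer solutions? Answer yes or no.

gcd(1080, 160):
  1080 = 6*160 + 120
  160 = 1*120 + 40
  120 = 3*40
so gcd(1080, 160) = 40.
gcd(40, 5470) = 10.
10 does not divide 157 (remainder 7), so no integer solutions.

no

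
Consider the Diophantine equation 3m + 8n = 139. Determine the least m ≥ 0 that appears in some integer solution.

gcd(8, 3) = 1  (8 = 2*3 + 2, 3 = 1*2 + 1, 2 = 2*1).
1 divides 139, so solutions exist.
Back-substituting, 3*(3) + 8*(-1) = 1.
Scale by 139/1 = 139: (m₀, n₀) = (417, -139).
General solution: m = 417 + 8t, n = -139 - 3t for integer t.
m ≥ 0: smallest is 417 mod 8 = 1 (at t = -52), with n = 17.

1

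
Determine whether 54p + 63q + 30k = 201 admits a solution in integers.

gcd(63, 54) = 9.
gcd(9, 30) = 3.
3 divides 201, so integer solutions exist.

yes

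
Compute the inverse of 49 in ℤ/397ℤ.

gcd(397, 49) = 1.
By Bézout, 49*(-81) + 397*(10) = 1.
So 49*-81 ≡ 1 (mod 397), and -81 mod 397 = 316.

316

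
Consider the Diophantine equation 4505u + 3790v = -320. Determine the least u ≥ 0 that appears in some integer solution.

gcd(4505, 3790):
  4505 = 1·3790 + 715
  3790 = 5·715 + 215
  715 = 3·215 + 70
  215 = 3·70 + 5
  70 = 14·5
so gcd(4505, 3790) = 5.
5 divides -320, so solutions exist.
Back-substitute for Bézout coefficients:
  5 = 215 - 3·70
  ... = 4505·(-53) + 3790·(63)
Scale by -320/5 = -64: (u₀, v₀) = (3392, -4032).
General solution: u = 3392 + 758t, v = -4032 - 901t for integer t.
u ≥ 0: smallest is 3392 mod 758 = 360 (at t = -4), with v = -428.

360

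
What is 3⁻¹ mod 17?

gcd(17, 3):
  17 = 5*3 + 2
  3 = 1*2 + 1
  2 = 2*1
so gcd(17, 3) = 1.
Back-substitute for Bézout coefficients:
  1 = 3 - 1*2
  ... = 3*(6) + 17*(-1)
So 3*6 ≡ 1 (mod 17), and 6 mod 17 = 6.

6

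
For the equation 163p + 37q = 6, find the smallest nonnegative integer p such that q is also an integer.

gcd(163, 37):
  163 = 4·37 + 15
  37 = 2·15 + 7
  15 = 2·7 + 1
  7 = 7·1
so gcd(163, 37) = 1.
1 divides 6, so solutions exist.
Back-substitute for Bézout coefficients:
  1 = 15 - 2·7
  ... = 163·(5) + 37·(-22)
Scale by 6/1 = 6: (p₀, q₀) = (30, -132).
General solution: p = 30 + 37t, q = -132 - 163t for integer t.
p ≥ 0: smallest is 30 mod 37 = 30 (at t = 0), with q = -132.

30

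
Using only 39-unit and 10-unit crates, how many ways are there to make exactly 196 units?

1

Need nonnegative integers with 39j + 10k = 196.
gcd(39, 10) = 1, and 39·(-1) + 10·(4) = 1.
So (j₀, k₀) = (-196, 784); general j = -196 + 10t, k = 784 - 39t.
j ≥ 0 ⇒ t ≥ 20; k ≥ 0 ⇒ t ≤ 20. That's 1 value of t.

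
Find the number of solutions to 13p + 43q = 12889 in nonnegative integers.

23

gcd(43, 13) = 1  (43 = 3·13 + 4, 13 = 3·4 + 1, 4 = 4·1).
Back-substituting, 13·(10) + 43·(-3) = 1.
Scale by 12889: one solution is (128890, -38667). Reduce p mod 43: (19, 294).
General: p = 19 + 43t, q = 294 - 13t.
p ≥ 0 ⇒ t ≥ 0; q ≥ 0 ⇒ t ≤ 22. So t ∈ [0, 22]: 23 solutions.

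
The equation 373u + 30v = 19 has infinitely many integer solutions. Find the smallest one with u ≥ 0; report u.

gcd(373, 30):
  373 = 12*30 + 13
  30 = 2*13 + 4
  13 = 3*4 + 1
  4 = 4*1
so gcd(373, 30) = 1.
1 divides 19, so solutions exist.
Back-substitute for Bézout coefficients:
  1 = 13 - 3*4
  ... = 373*(7) + 30*(-87)
Scale by 19/1 = 19: (u₀, v₀) = (133, -1653).
General solution: u = 133 + 30t, v = -1653 - 373t for integer t.
u ≥ 0: smallest is 133 mod 30 = 13 (at t = -4), with v = -161.

13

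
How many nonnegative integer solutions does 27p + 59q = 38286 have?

gcd(59, 27) = 1  (59 = 2·27 + 5, 27 = 5·5 + 2, 5 = 2·2 + 1, 2 = 2·1).
Back-substituting, 27·(-24) + 59·(11) = 1.
Scale by 38286: one solution is (-918864, 421146). Reduce p mod 59: (2, 648).
General: p = 2 + 59t, q = 648 - 27t.
p ≥ 0 ⇒ t ≥ 0; q ≥ 0 ⇒ t ≤ 24. So t ∈ [0, 24]: 25 solutions.

25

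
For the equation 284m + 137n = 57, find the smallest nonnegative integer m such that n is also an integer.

gcd(284, 137) = 1.
1 divides 57, so solutions exist.
By Bézout, 284*(-41) + 137*(85) = 1.
Scale by 57/1 = 57: (m₀, n₀) = (-2337, 4845).
General solution: m = -2337 + 137t, n = 4845 - 284t for integer t.
m ≥ 0: smallest is -2337 mod 137 = 129 (at t = 18), with n = -267.

129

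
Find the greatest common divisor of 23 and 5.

gcd(23, 5):
  23 = 4·5 + 3
  5 = 1·3 + 2
  3 = 1·2 + 1
  2 = 2·1
so gcd(23, 5) = 1.

1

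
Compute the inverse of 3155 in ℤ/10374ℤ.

gcd(10374, 3155) = 1.
By Bézout, 3155·(-2545) + 10374·(774) = 1.
So 3155·-2545 ≡ 1 (mod 10374), and -2545 mod 10374 = 7829.

7829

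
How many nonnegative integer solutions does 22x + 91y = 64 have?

gcd(91, 22) = 1  (91 = 4×22 + 3, 22 = 7×3 + 1, 3 = 3×1).
Back-substituting, 22×(29) + 91×(-7) = 1.
Scale by 64: one solution is (1856, -448). Reduce x mod 91: (36, -8).
General: x = 36 + 91t, y = -8 - 22t.
x ≥ 0 ⇒ t ≥ 0; y ≥ 0 ⇒ t ≤ -1. So t ∈ [0, -1]: 0 solutions.

0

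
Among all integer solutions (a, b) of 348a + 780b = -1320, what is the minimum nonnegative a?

gcd(780, 348) = 12  (780 = 2×348 + 84, 348 = 4×84 + 12, 84 = 7×12).
12 divides -1320, so solutions exist.
Back-substituting, 348×(9) + 780×(-4) = 12.
Scale by -1320/12 = -110: (a₀, b₀) = (-990, 440).
General solution: a = -990 + 65t, b = 440 - 29t for integer t.
a ≥ 0: smallest is -990 mod 65 = 50 (at t = 16), with b = -24.

50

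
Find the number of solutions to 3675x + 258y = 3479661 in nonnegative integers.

gcd(3675, 258) = 3.
By Bézout, 3675*(41) + 258*(-584) = 3.
One solution: (33, 13017).
General: x = 33 + 86t, y = 13017 - 1225t.
x ≥ 0 ⇒ t ≥ 0; y ≥ 0 ⇒ t ≤ 10. So t ∈ [0, 10]: 11 solutions.

11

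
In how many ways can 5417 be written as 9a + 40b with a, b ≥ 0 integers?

gcd(40, 9):
  40 = 4×9 + 4
  9 = 2×4 + 1
  4 = 4×1
so gcd(40, 9) = 1.
Back-substitute for Bézout coefficients:
  1 = 9 - 2×4
  ... = 9×(9) + 40×(-2)
Scale by 5417: one solution is (48753, -10834). Reduce a mod 40: (33, 128).
General: a = 33 + 40t, b = 128 - 9t.
a ≥ 0 ⇒ t ≥ 0; b ≥ 0 ⇒ t ≤ 14. So t ∈ [0, 14]: 15 solutions.

15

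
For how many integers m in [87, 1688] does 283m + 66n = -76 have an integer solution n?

gcd(283, 66) = 1.
By Bézout, 283·(7) + 66·(-30) = 1.
Particular solution: (62, -267).
General solution: m = 62 + 66t, n = -267 - 283t for integer t.
87 ≤ 62 + 66t ≤ 1688 gives t ∈ [1, 24], which is 24 values.

24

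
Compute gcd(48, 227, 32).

1

gcd(227, 48):
  227 = 4×48 + 35
  48 = 1×35 + 13
  35 = 2×13 + 9
  13 = 1×9 + 4
  9 = 2×4 + 1
  4 = 4×1
so gcd(227, 48) = 1.
gcd(1, 32) = 1.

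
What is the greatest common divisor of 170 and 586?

2

gcd(586, 170):
  586 = 3*170 + 76
  170 = 2*76 + 18
  76 = 4*18 + 4
  18 = 4*4 + 2
  4 = 2*2
so gcd(586, 170) = 2.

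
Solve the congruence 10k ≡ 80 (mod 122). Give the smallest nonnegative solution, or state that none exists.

8

gcd(122, 10):
  122 = 12*10 + 2
  10 = 5*2
so gcd(122, 10) = 2.
2 divides 80, so solutions exist.
Back-substitute for Bézout coefficients:
  2 = 122 - 12*10
  ... = 10*(-12) + 122*(1)
So 10*(-12) ≡ 2 (mod 122); multiply by 40: k ≡ -480 (mod 61).
Smallest nonnegative: k = -480 mod 61 = 8.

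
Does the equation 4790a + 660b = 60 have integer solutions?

gcd(4790, 660) = 10  (4790 = 7*660 + 170, 660 = 3*170 + 150, 170 = 1*150 + 20, 150 = 7*20 + 10, 20 = 2*10).
10 divides 60, so integer solutions exist.

yes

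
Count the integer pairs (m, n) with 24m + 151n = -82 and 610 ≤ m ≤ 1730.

7

gcd(151, 24):
  151 = 6*24 + 7
  24 = 3*7 + 3
  7 = 2*3 + 1
  3 = 3*1
so gcd(151, 24) = 1.
Back-substitute for Bézout coefficients:
  1 = 7 - 2*3
  ... = 24*(-44) + 151*(7)
Scale by -82: particular solution (3608, -574); reduce m mod 151: (135, -22).
General solution: m = 135 + 151t, n = -22 - 24t for integer t.
610 ≤ 135 + 151t ≤ 1730 gives t ∈ [4, 10], which is 7 values.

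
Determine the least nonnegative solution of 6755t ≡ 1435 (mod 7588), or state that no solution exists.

809

gcd(7588, 6755) = 7  (7588 = 1*6755 + 833, 6755 = 8*833 + 91, 833 = 9*91 + 14, 91 = 6*14 + 7, 14 = 2*7).
7 divides 1435, so solutions exist.
Back-substituting, 6755*(501) + 7588*(-446) = 7.
So 6755*(501) ≡ 7 (mod 7588); multiply by 205: t ≡ 102705 (mod 1084).
Smallest nonnegative: t = 102705 mod 1084 = 809.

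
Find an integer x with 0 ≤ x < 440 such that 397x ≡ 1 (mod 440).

133

gcd(440, 397):
  440 = 1·397 + 43
  397 = 9·43 + 10
  43 = 4·10 + 3
  10 = 3·3 + 1
  3 = 3·1
so gcd(440, 397) = 1.
Back-substitute for Bézout coefficients:
  1 = 10 - 3·3
  ... = 397·(133) + 440·(-120)
So 397·133 ≡ 1 (mod 440), and 133 mod 440 = 133.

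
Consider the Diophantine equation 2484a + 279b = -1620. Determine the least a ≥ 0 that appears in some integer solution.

29

gcd(2484, 279):
  2484 = 8·279 + 252
  279 = 1·252 + 27
  252 = 9·27 + 9
  27 = 3·9
so gcd(2484, 279) = 9.
9 divides -1620, so solutions exist.
Back-substitute for Bézout coefficients:
  9 = 252 - 9·27
  ... = 2484·(10) + 279·(-89)
Scale by -1620/9 = -180: (a₀, b₀) = (-1800, 16020).
General solution: a = -1800 + 31t, b = 16020 - 276t for integer t.
a ≥ 0: smallest is -1800 mod 31 = 29 (at t = 59), with b = -264.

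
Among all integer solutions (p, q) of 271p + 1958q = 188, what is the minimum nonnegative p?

gcd(1958, 271) = 1  (1958 = 7·271 + 61, 271 = 4·61 + 27, 61 = 2·27 + 7, 27 = 3·7 + 6, 7 = 1·6 + 1, 6 = 6·1).
1 divides 188, so solutions exist.
Back-substituting, 271·(-289) + 1958·(40) = 1.
Scale by 188/1 = 188: (p₀, q₀) = (-54332, 7520).
General solution: p = -54332 + 1958t, q = 7520 - 271t for integer t.
p ≥ 0: smallest is -54332 mod 1958 = 492 (at t = 28), with q = -68.

492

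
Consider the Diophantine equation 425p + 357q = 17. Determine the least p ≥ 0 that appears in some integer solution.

16

gcd(425, 357) = 17  (425 = 1*357 + 68, 357 = 5*68 + 17, 68 = 4*17).
17 divides 17, so solutions exist.
Back-substituting, 425*(-5) + 357*(6) = 17.
Scale by 17/17 = 1: (p₀, q₀) = (-5, 6).
General solution: p = -5 + 21t, q = 6 - 25t for integer t.
p ≥ 0: smallest is -5 mod 21 = 16 (at t = 1), with q = -19.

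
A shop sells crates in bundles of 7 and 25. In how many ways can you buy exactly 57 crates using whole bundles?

Need nonnegative integers with 7j + 25k = 57.
gcd(7, 25) = 1, and 7·(-7) + 25·(2) = 1.
So (j₀, k₀) = (-399, 114); general j = -399 + 25t, k = 114 - 7t.
j ≥ 0 ⇒ t ≥ 16; k ≥ 0 ⇒ t ≤ 16. That's 1 value of t.

1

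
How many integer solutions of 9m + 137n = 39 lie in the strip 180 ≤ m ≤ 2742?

19

gcd(137, 9) = 1.
By Bézout, 9×(61) + 137×(-4) = 1.
Particular solution: (50, -3).
General solution: m = 50 + 137t, n = -3 - 9t for integer t.
180 ≤ 50 + 137t ≤ 2742 gives t ∈ [1, 19], which is 19 values.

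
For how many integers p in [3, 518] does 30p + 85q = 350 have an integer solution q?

31

gcd(85, 30) = 5.
By Bézout, 30*(3) + 85*(-1) = 5.
Particular solution: (6, 2).
General solution: p = 6 + 17t, q = 2 - 6t for integer t.
3 ≤ 6 + 17t ≤ 518 gives t ∈ [0, 30], which is 31 values.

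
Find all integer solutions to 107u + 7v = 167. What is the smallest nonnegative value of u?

gcd(107, 7) = 1  (107 = 15·7 + 2, 7 = 3·2 + 1, 2 = 2·1).
1 divides 167, so solutions exist.
Back-substituting, 107·(-3) + 7·(46) = 1.
Scale by 167/1 = 167: (u₀, v₀) = (-501, 7682).
General solution: u = -501 + 7t, v = 7682 - 107t for integer t.
u ≥ 0: smallest is -501 mod 7 = 3 (at t = 72), with v = -22.

3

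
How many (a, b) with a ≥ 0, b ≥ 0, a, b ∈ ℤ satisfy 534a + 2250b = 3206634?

gcd(2250, 534):
  2250 = 4·534 + 114
  534 = 4·114 + 78
  114 = 1·78 + 36
  78 = 2·36 + 6
  36 = 6·6
so gcd(2250, 534) = 6.
Back-substitute for Bézout coefficients:
  6 = 78 - 2·36
  ... = 534·(59) + 2250·(-14)
Scale by 534439: one solution is (31531901, -7482146). Reduce a mod 375: (26, 1419).
General: a = 26 + 375t, b = 1419 - 89t.
a ≥ 0 ⇒ t ≥ 0; b ≥ 0 ⇒ t ≤ 15. So t ∈ [0, 15]: 16 solutions.

16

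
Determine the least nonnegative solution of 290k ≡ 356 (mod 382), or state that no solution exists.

gcd(382, 290):
  382 = 1*290 + 92
  290 = 3*92 + 14
  92 = 6*14 + 8
  14 = 1*8 + 6
  8 = 1*6 + 2
  6 = 3*2
so gcd(382, 290) = 2.
2 divides 356, so solutions exist.
Back-substitute for Bézout coefficients:
  2 = 8 - 1*6
  ... = 290*(-54) + 382*(41)
So 290*(-54) ≡ 2 (mod 382); multiply by 178: k ≡ -9612 (mod 191).
Smallest nonnegative: k = -9612 mod 191 = 129.

129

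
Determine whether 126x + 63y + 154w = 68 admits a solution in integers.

no

gcd(126, 63) = 63.
gcd(63, 154) = 7.
7 does not divide 68 (remainder 5), so no integer solutions.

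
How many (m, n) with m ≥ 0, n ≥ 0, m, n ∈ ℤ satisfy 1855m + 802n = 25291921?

17

gcd(1855, 802):
  1855 = 2·802 + 251
  802 = 3·251 + 49
  251 = 5·49 + 6
  49 = 8·6 + 1
  6 = 6·1
so gcd(1855, 802) = 1.
Back-substitute for Bézout coefficients:
  1 = 49 - 8·6
  ... = 1855·(-131) + 802·(303)
Scale by 25291921: one solution is (-3313241651, 7663452063). Reduce m mod 802: (799, 29688).
General: m = 799 + 802t, n = 29688 - 1855t.
m ≥ 0 ⇒ t ≥ 0; n ≥ 0 ⇒ t ≤ 16. So t ∈ [0, 16]: 17 solutions.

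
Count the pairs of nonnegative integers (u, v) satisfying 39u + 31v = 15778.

gcd(39, 31) = 1  (39 = 1×31 + 8, 31 = 3×8 + 7, 8 = 1×7 + 1, 7 = 7×1).
Back-substituting, 39×(4) + 31×(-5) = 1.
Scale by 15778: one solution is (63112, -78890). Reduce u mod 31: (27, 475).
General: u = 27 + 31t, v = 475 - 39t.
u ≥ 0 ⇒ t ≥ 0; v ≥ 0 ⇒ t ≤ 12. So t ∈ [0, 12]: 13 solutions.

13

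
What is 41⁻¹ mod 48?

41

gcd(48, 41) = 1  (48 = 1×41 + 7, 41 = 5×7 + 6, 7 = 1×6 + 1, 6 = 6×1).
Back-substituting, 41×(-7) + 48×(6) = 1.
So 41×-7 ≡ 1 (mod 48), and -7 mod 48 = 41.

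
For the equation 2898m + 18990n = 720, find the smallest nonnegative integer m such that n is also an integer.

590

gcd(18990, 2898) = 18  (18990 = 6×2898 + 1602, 2898 = 1×1602 + 1296, 1602 = 1×1296 + 306, 1296 = 4×306 + 72, 306 = 4×72 + 18, 72 = 4×18).
18 divides 720, so solutions exist.
Back-substituting, 2898×(-249) + 18990×(38) = 18.
Scale by 720/18 = 40: (m₀, n₀) = (-9960, 1520).
General solution: m = -9960 + 1055t, n = 1520 - 161t for integer t.
m ≥ 0: smallest is -9960 mod 1055 = 590 (at t = 10), with n = -90.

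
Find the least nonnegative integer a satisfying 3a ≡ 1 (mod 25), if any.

gcd(25, 3):
  25 = 8*3 + 1
  3 = 3*1
so gcd(25, 3) = 1.
1 divides 1, so solutions exist.
Back-substitute for Bézout coefficients:
  1 = 25 - 8*3
  ... = 3*(-8) + 25*(1)
So 3*(-8) ≡ 1 (mod 25); multiply by 1: a ≡ -8 (mod 25).
Smallest nonnegative: a = -8 mod 25 = 17.

17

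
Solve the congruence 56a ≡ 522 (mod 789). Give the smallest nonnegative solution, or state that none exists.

432

gcd(789, 56) = 1.
1 divides 522, so solutions exist.
By Bézout, 56·(155) + 789·(-11) = 1.
So 56·(155) ≡ 1 (mod 789); multiply by 522: a ≡ 80910 (mod 789).
Smallest nonnegative: a = 80910 mod 789 = 432.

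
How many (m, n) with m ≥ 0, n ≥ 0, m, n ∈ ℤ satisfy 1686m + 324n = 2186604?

24

gcd(1686, 324):
  1686 = 5×324 + 66
  324 = 4×66 + 60
  66 = 1×60 + 6
  60 = 10×6
so gcd(1686, 324) = 6.
Back-substitute for Bézout coefficients:
  6 = 66 - 1×60
  ... = 1686×(5) + 324×(-26)
Scale by 364434: one solution is (1822170, -9475284). Reduce m mod 54: (48, 6499).
General: m = 48 + 54t, n = 6499 - 281t.
m ≥ 0 ⇒ t ≥ 0; n ≥ 0 ⇒ t ≤ 23. So t ∈ [0, 23]: 24 solutions.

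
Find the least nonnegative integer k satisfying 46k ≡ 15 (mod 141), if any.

126

gcd(141, 46) = 1  (141 = 3×46 + 3, 46 = 15×3 + 1, 3 = 3×1).
1 divides 15, so solutions exist.
Back-substituting, 46×(46) + 141×(-15) = 1.
So 46×(46) ≡ 1 (mod 141); multiply by 15: k ≡ 690 (mod 141).
Smallest nonnegative: k = 690 mod 141 = 126.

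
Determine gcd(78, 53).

gcd(78, 53):
  78 = 1·53 + 25
  53 = 2·25 + 3
  25 = 8·3 + 1
  3 = 3·1
so gcd(78, 53) = 1.

1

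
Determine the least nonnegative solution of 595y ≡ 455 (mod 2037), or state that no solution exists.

gcd(2037, 595) = 7  (2037 = 3×595 + 252, 595 = 2×252 + 91, 252 = 2×91 + 70, 91 = 1×70 + 21, 70 = 3×21 + 7, 21 = 3×7).
7 divides 455, so solutions exist.
Back-substituting, 595×(-89) + 2037×(26) = 7.
So 595×(-89) ≡ 7 (mod 2037); multiply by 65: y ≡ -5785 (mod 291).
Smallest nonnegative: y = -5785 mod 291 = 35.

35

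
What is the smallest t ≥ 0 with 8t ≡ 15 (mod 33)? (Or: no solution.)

6

gcd(33, 8) = 1.
1 divides 15, so solutions exist.
By Bézout, 8·(-4) + 33·(1) = 1.
So 8·(-4) ≡ 1 (mod 33); multiply by 15: t ≡ -60 (mod 33).
Smallest nonnegative: t = -60 mod 33 = 6.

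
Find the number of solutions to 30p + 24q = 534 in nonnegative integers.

gcd(30, 24) = 6  (30 = 1×24 + 6, 24 = 4×6).
Back-substituting, 30×(1) + 24×(-1) = 6.
Scale by 89: one solution is (89, -89). Reduce p mod 4: (1, 21).
General: p = 1 + 4t, q = 21 - 5t.
p ≥ 0 ⇒ t ≥ 0; q ≥ 0 ⇒ t ≤ 4. So t ∈ [0, 4]: 5 solutions.

5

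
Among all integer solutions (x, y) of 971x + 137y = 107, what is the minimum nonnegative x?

gcd(971, 137):
  971 = 7*137 + 12
  137 = 11*12 + 5
  12 = 2*5 + 2
  5 = 2*2 + 1
  2 = 2*1
so gcd(971, 137) = 1.
1 divides 107, so solutions exist.
Back-substitute for Bézout coefficients:
  1 = 5 - 2*2
  ... = 971*(-57) + 137*(404)
Scale by 107/1 = 107: (x₀, y₀) = (-6099, 43228).
General solution: x = -6099 + 137t, y = 43228 - 971t for integer t.
x ≥ 0: smallest is -6099 mod 137 = 66 (at t = 45), with y = -467.

66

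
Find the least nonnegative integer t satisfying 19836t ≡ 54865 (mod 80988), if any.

gcd(80988, 19836) = 12  (80988 = 4·19836 + 1644, 19836 = 12·1644 + 108, 1644 = 15·108 + 24, 108 = 4·24 + 12, 24 = 2·12).
12 does not divide 54865, so the congruence has no solution.

no solution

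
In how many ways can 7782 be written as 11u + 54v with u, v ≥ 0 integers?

13

gcd(54, 11) = 1.
By Bézout, 11*(5) + 54*(-1) = 1.
One solution: (30, 138).
General: u = 30 + 54t, v = 138 - 11t.
u ≥ 0 ⇒ t ≥ 0; v ≥ 0 ⇒ t ≤ 12. So t ∈ [0, 12]: 13 solutions.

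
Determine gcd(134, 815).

1

gcd(815, 134) = 1  (815 = 6×134 + 11, 134 = 12×11 + 2, 11 = 5×2 + 1, 2 = 2×1).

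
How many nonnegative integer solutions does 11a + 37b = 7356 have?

gcd(37, 11) = 1.
By Bézout, 11×(-10) + 37×(3) = 1.
One solution: (33, 189).
General: a = 33 + 37t, b = 189 - 11t.
a ≥ 0 ⇒ t ≥ 0; b ≥ 0 ⇒ t ≤ 17. So t ∈ [0, 17]: 18 solutions.

18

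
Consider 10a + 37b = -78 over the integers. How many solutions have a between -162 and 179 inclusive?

gcd(37, 10):
  37 = 3·10 + 7
  10 = 1·7 + 3
  7 = 2·3 + 1
  3 = 3·1
so gcd(37, 10) = 1.
Back-substitute for Bézout coefficients:
  1 = 7 - 2·3
  ... = 10·(-11) + 37·(3)
Scale by -78: particular solution (858, -234); reduce a mod 37: (7, -4).
General solution: a = 7 + 37t, b = -4 - 10t for integer t.
-162 ≤ 7 + 37t ≤ 179 gives t ∈ [-4, 4], which is 9 values.

9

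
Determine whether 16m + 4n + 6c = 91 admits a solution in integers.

no

gcd(16, 4) = 4  (16 = 4×4).
gcd(4, 6) = 2.
2 does not divide 91 (remainder 1), so no integer solutions.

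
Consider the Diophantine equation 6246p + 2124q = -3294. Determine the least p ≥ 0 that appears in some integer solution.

43

gcd(6246, 2124):
  6246 = 2·2124 + 1998
  2124 = 1·1998 + 126
  1998 = 15·126 + 108
  126 = 1·108 + 18
  108 = 6·18
so gcd(6246, 2124) = 18.
18 divides -3294, so solutions exist.
Back-substitute for Bézout coefficients:
  18 = 126 - 1·108
  ... = 6246·(-17) + 2124·(50)
Scale by -3294/18 = -183: (p₀, q₀) = (3111, -9150).
General solution: p = 3111 + 118t, q = -9150 - 347t for integer t.
p ≥ 0: smallest is 3111 mod 118 = 43 (at t = -26), with q = -128.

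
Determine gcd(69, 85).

1

gcd(85, 69):
  85 = 1·69 + 16
  69 = 4·16 + 5
  16 = 3·5 + 1
  5 = 5·1
so gcd(85, 69) = 1.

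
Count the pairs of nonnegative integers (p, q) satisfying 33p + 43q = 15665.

11

gcd(43, 33) = 1.
By Bézout, 33×(-13) + 43×(10) = 1.
One solution: (3, 362).
General: p = 3 + 43t, q = 362 - 33t.
p ≥ 0 ⇒ t ≥ 0; q ≥ 0 ⇒ t ≤ 10. So t ∈ [0, 10]: 11 solutions.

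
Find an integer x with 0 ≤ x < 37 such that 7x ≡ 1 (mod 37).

gcd(37, 7) = 1.
By Bézout, 7*(16) + 37*(-3) = 1.
So 7*16 ≡ 1 (mod 37), and 16 mod 37 = 16.

16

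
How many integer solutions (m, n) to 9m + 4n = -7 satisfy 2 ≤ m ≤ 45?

gcd(9, 4) = 1  (9 = 2·4 + 1, 4 = 4·1).
Back-substituting, 9·(1) + 4·(-2) = 1.
Scale by -7: particular solution (-7, 14); reduce m mod 4: (1, -4).
General solution: m = 1 + 4t, n = -4 - 9t for integer t.
2 ≤ 1 + 4t ≤ 45 gives t ∈ [1, 11], which is 11 values.

11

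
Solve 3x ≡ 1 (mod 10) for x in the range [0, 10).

7

gcd(10, 3) = 1  (10 = 3·3 + 1, 3 = 3·1).
Back-substituting, 3·(-3) + 10·(1) = 1.
So 3·-3 ≡ 1 (mod 10), and -3 mod 10 = 7.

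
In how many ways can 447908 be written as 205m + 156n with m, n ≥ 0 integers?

gcd(205, 156) = 1  (205 = 1*156 + 49, 156 = 3*49 + 9, 49 = 5*9 + 4, 9 = 2*4 + 1, 4 = 4*1).
Back-substituting, 205*(-35) + 156*(46) = 1.
Scale by 447908: one solution is (-15676780, 20603768). Reduce m mod 156: (128, 2703).
General: m = 128 + 156t, n = 2703 - 205t.
m ≥ 0 ⇒ t ≥ 0; n ≥ 0 ⇒ t ≤ 13. So t ∈ [0, 13]: 14 solutions.

14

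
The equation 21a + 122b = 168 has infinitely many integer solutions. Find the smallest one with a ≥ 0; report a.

gcd(122, 21):
  122 = 5·21 + 17
  21 = 1·17 + 4
  17 = 4·4 + 1
  4 = 4·1
so gcd(122, 21) = 1.
1 divides 168, so solutions exist.
Back-substitute for Bézout coefficients:
  1 = 17 - 4·4
  ... = 21·(-29) + 122·(5)
Scale by 168/1 = 168: (a₀, b₀) = (-4872, 840).
General solution: a = -4872 + 122t, b = 840 - 21t for integer t.
a ≥ 0: smallest is -4872 mod 122 = 8 (at t = 40), with b = 0.

8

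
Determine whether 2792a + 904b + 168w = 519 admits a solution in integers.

gcd(2792, 904) = 8  (2792 = 3·904 + 80, 904 = 11·80 + 24, 80 = 3·24 + 8, 24 = 3·8).
gcd(8, 168) = 8.
8 does not divide 519 (remainder 7), so no integer solutions.

no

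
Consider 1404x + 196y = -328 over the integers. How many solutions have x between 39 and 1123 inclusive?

22

gcd(1404, 196) = 4  (1404 = 7·196 + 32, 196 = 6·32 + 4, 32 = 8·4).
Back-substituting, 1404·(-6) + 196·(43) = 4.
Scale by -82: particular solution (492, -3526); reduce x mod 49: (2, -16).
General solution: x = 2 + 49t, y = -16 - 351t for integer t.
39 ≤ 2 + 49t ≤ 1123 gives t ∈ [1, 22], which is 22 values.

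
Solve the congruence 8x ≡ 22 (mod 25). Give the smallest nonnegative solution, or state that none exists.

gcd(25, 8):
  25 = 3*8 + 1
  8 = 8*1
so gcd(25, 8) = 1.
1 divides 22, so solutions exist.
Back-substitute for Bézout coefficients:
  1 = 25 - 3*8
  ... = 8*(-3) + 25*(1)
So 8*(-3) ≡ 1 (mod 25); multiply by 22: x ≡ -66 (mod 25).
Smallest nonnegative: x = -66 mod 25 = 9.

9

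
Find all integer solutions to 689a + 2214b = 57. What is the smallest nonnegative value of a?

gcd(2214, 689) = 1.
1 divides 57, so solutions exist.
By Bézout, 689×(-241) + 2214×(75) = 1.
Scale by 57/1 = 57: (a₀, b₀) = (-13737, 4275).
General solution: a = -13737 + 2214t, b = 4275 - 689t for integer t.
a ≥ 0: smallest is -13737 mod 2214 = 1761 (at t = 7), with b = -548.

1761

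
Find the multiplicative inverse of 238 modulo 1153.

935

gcd(1153, 238):
  1153 = 4·238 + 201
  238 = 1·201 + 37
  201 = 5·37 + 16
  37 = 2·16 + 5
  16 = 3·5 + 1
  5 = 5·1
so gcd(1153, 238) = 1.
Back-substitute for Bézout coefficients:
  1 = 16 - 3·5
  ... = 238·(-218) + 1153·(45)
So 238·-218 ≡ 1 (mod 1153), and -218 mod 1153 = 935.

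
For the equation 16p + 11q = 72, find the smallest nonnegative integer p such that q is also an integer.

10

gcd(16, 11):
  16 = 1×11 + 5
  11 = 2×5 + 1
  5 = 5×1
so gcd(16, 11) = 1.
1 divides 72, so solutions exist.
Back-substitute for Bézout coefficients:
  1 = 11 - 2×5
  ... = 16×(-2) + 11×(3)
Scale by 72/1 = 72: (p₀, q₀) = (-144, 216).
General solution: p = -144 + 11t, q = 216 - 16t for integer t.
p ≥ 0: smallest is -144 mod 11 = 10 (at t = 14), with q = -8.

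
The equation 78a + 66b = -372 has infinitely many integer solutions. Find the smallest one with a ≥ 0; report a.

gcd(78, 66):
  78 = 1*66 + 12
  66 = 5*12 + 6
  12 = 2*6
so gcd(78, 66) = 6.
6 divides -372, so solutions exist.
Back-substitute for Bézout coefficients:
  6 = 66 - 5*12
  ... = 78*(-5) + 66*(6)
Scale by -372/6 = -62: (a₀, b₀) = (310, -372).
General solution: a = 310 + 11t, b = -372 - 13t for integer t.
a ≥ 0: smallest is 310 mod 11 = 2 (at t = -28), with b = -8.

2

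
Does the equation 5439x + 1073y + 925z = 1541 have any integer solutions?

gcd(5439, 1073) = 37.
gcd(37, 925) = 37.
37 does not divide 1541 (remainder 24), so no integer solutions.

no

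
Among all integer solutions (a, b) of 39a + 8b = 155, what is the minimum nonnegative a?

gcd(39, 8) = 1  (39 = 4×8 + 7, 8 = 1×7 + 1, 7 = 7×1).
1 divides 155, so solutions exist.
Back-substituting, 39×(-1) + 8×(5) = 1.
Scale by 155/1 = 155: (a₀, b₀) = (-155, 775).
General solution: a = -155 + 8t, b = 775 - 39t for integer t.
a ≥ 0: smallest is -155 mod 8 = 5 (at t = 20), with b = -5.

5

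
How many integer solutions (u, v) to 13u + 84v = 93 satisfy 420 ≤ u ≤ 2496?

gcd(84, 13) = 1.
By Bézout, 13·(13) + 84·(-2) = 1.
Particular solution: (33, -4).
General solution: u = 33 + 84t, v = -4 - 13t for integer t.
420 ≤ 33 + 84t ≤ 2496 gives t ∈ [5, 29], which is 25 values.

25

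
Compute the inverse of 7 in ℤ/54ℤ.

31

gcd(54, 7) = 1  (54 = 7×7 + 5, 7 = 1×5 + 2, 5 = 2×2 + 1, 2 = 2×1).
Back-substituting, 7×(-23) + 54×(3) = 1.
So 7×-23 ≡ 1 (mod 54), and -23 mod 54 = 31.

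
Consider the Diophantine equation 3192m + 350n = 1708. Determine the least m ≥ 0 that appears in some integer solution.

24

gcd(3192, 350) = 14  (3192 = 9*350 + 42, 350 = 8*42 + 14, 42 = 3*14).
14 divides 1708, so solutions exist.
Back-substituting, 3192*(-8) + 350*(73) = 14.
Scale by 1708/14 = 122: (m₀, n₀) = (-976, 8906).
General solution: m = -976 + 25t, n = 8906 - 228t for integer t.
m ≥ 0: smallest is -976 mod 25 = 24 (at t = 40), with n = -214.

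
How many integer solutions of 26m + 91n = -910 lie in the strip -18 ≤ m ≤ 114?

gcd(91, 26) = 13  (91 = 3·26 + 13, 26 = 2·13).
Back-substituting, 26·(-3) + 91·(1) = 13.
Scale by -70: particular solution (210, -70); reduce m mod 7: (0, -10).
General solution: m = 0 + 7t, n = -10 - 2t for integer t.
-18 ≤ 0 + 7t ≤ 114 gives t ∈ [-2, 16], which is 19 values.

19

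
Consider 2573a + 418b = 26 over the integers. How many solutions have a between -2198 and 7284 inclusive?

gcd(2573, 418) = 1  (2573 = 6×418 + 65, 418 = 6×65 + 28, 65 = 2×28 + 9, 28 = 3×9 + 1, 9 = 9×1).
Back-substituting, 2573×(-45) + 418×(277) = 1.
Scale by 26: particular solution (-1170, 7202); reduce a mod 418: (84, -517).
General solution: a = 84 + 418t, b = -517 - 2573t for integer t.
-2198 ≤ 84 + 418t ≤ 7284 gives t ∈ [-5, 17], which is 23 values.

23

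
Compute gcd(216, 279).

gcd(279, 216) = 9  (279 = 1×216 + 63, 216 = 3×63 + 27, 63 = 2×27 + 9, 27 = 3×9).

9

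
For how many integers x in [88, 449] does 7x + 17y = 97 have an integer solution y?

21

gcd(17, 7):
  17 = 2·7 + 3
  7 = 2·3 + 1
  3 = 3·1
so gcd(17, 7) = 1.
Back-substitute for Bézout coefficients:
  1 = 7 - 2·3
  ... = 7·(5) + 17·(-2)
Scale by 97: particular solution (485, -194); reduce x mod 17: (9, 2).
General solution: x = 9 + 17t, y = 2 - 7t for integer t.
88 ≤ 9 + 17t ≤ 449 gives t ∈ [5, 25], which is 21 values.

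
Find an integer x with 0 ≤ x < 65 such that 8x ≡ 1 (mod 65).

gcd(65, 8):
  65 = 8*8 + 1
  8 = 8*1
so gcd(65, 8) = 1.
Back-substitute for Bézout coefficients:
  1 = 65 - 8*8
  ... = 8*(-8) + 65*(1)
So 8*-8 ≡ 1 (mod 65), and -8 mod 65 = 57.

57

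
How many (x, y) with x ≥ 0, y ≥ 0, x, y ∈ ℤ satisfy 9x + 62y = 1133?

2

gcd(62, 9) = 1.
By Bézout, 9·(7) + 62·(-1) = 1.
One solution: (57, 10).
General: x = 57 + 62t, y = 10 - 9t.
x ≥ 0 ⇒ t ≥ 0; y ≥ 0 ⇒ t ≤ 1. So t ∈ [0, 1]: 2 solutions.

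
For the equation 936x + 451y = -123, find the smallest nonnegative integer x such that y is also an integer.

328

gcd(936, 451) = 1  (936 = 2*451 + 34, 451 = 13*34 + 9, 34 = 3*9 + 7, 9 = 1*7 + 2, 7 = 3*2 + 1, 2 = 2*1).
1 divides -123, so solutions exist.
Back-substituting, 936*(199) + 451*(-413) = 1.
Scale by -123/1 = -123: (x₀, y₀) = (-24477, 50799).
General solution: x = -24477 + 451t, y = 50799 - 936t for integer t.
x ≥ 0: smallest is -24477 mod 451 = 328 (at t = 55), with y = -681.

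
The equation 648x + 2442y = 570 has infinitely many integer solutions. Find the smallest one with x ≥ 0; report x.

gcd(2442, 648):
  2442 = 3·648 + 498
  648 = 1·498 + 150
  498 = 3·150 + 48
  150 = 3·48 + 6
  48 = 8·6
so gcd(2442, 648) = 6.
6 divides 570, so solutions exist.
Back-substitute for Bézout coefficients:
  6 = 150 - 3·48
  ... = 648·(49) + 2442·(-13)
Scale by 570/6 = 95: (x₀, y₀) = (4655, -1235).
General solution: x = 4655 + 407t, y = -1235 - 108t for integer t.
x ≥ 0: smallest is 4655 mod 407 = 178 (at t = -11), with y = -47.

178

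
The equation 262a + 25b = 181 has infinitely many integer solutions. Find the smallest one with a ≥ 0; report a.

gcd(262, 25):
  262 = 10*25 + 12
  25 = 2*12 + 1
  12 = 12*1
so gcd(262, 25) = 1.
1 divides 181, so solutions exist.
Back-substitute for Bézout coefficients:
  1 = 25 - 2*12
  ... = 262*(-2) + 25*(21)
Scale by 181/1 = 181: (a₀, b₀) = (-362, 3801).
General solution: a = -362 + 25t, b = 3801 - 262t for integer t.
a ≥ 0: smallest is -362 mod 25 = 13 (at t = 15), with b = -129.

13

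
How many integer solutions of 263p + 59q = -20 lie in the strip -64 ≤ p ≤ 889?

gcd(263, 59) = 1.
By Bézout, 263*(-24) + 59*(107) = 1.
Particular solution: (8, -36).
General solution: p = 8 + 59t, q = -36 - 263t for integer t.
-64 ≤ 8 + 59t ≤ 889 gives t ∈ [-1, 14], which is 16 values.

16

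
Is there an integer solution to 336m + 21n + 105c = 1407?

yes

gcd(336, 21):
  336 = 16·21
so gcd(336, 21) = 21.
gcd(21, 105) = 21.
21 divides 1407, so integer solutions exist.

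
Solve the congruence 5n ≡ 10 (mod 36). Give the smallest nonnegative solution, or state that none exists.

2

gcd(36, 5) = 1.
1 divides 10, so solutions exist.
By Bézout, 5*(-7) + 36*(1) = 1.
So 5*(-7) ≡ 1 (mod 36); multiply by 10: n ≡ -70 (mod 36).
Smallest nonnegative: n = -70 mod 36 = 2.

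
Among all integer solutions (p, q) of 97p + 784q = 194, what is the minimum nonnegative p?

2

gcd(784, 97):
  784 = 8·97 + 8
  97 = 12·8 + 1
  8 = 8·1
so gcd(784, 97) = 1.
1 divides 194, so solutions exist.
Back-substitute for Bézout coefficients:
  1 = 97 - 12·8
  ... = 97·(97) + 784·(-12)
Scale by 194/1 = 194: (p₀, q₀) = (18818, -2328).
General solution: p = 18818 + 784t, q = -2328 - 97t for integer t.
p ≥ 0: smallest is 18818 mod 784 = 2 (at t = -24), with q = 0.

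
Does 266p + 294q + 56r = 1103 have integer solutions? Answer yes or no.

no

gcd(294, 266) = 14.
gcd(14, 56) = 14.
14 does not divide 1103 (remainder 11), so no integer solutions.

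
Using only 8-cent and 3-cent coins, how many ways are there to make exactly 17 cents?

Need nonnegative integers with 8j + 3k = 17.
gcd(8, 3) = 1, and 8·(-1) + 3·(3) = 1.
So (j₀, k₀) = (-17, 51); general j = -17 + 3t, k = 51 - 8t.
j ≥ 0 ⇒ t ≥ 6; k ≥ 0 ⇒ t ≤ 6. That's 1 value of t.

1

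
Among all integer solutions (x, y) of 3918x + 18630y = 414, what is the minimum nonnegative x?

138

gcd(18630, 3918) = 6  (18630 = 4·3918 + 2958, 3918 = 1·2958 + 960, 2958 = 3·960 + 78, 960 = 12·78 + 24, 78 = 3·24 + 6, 24 = 4·6).
6 divides 414, so solutions exist.
Back-substituting, 3918·(-718) + 18630·(151) = 6.
Scale by 414/6 = 69: (x₀, y₀) = (-49542, 10419).
General solution: x = -49542 + 3105t, y = 10419 - 653t for integer t.
x ≥ 0: smallest is -49542 mod 3105 = 138 (at t = 16), with y = -29.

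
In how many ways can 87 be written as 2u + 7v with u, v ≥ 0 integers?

6

gcd(7, 2) = 1  (7 = 3*2 + 1, 2 = 2*1).
Back-substituting, 2*(-3) + 7*(1) = 1.
Scale by 87: one solution is (-261, 87). Reduce u mod 7: (5, 11).
General: u = 5 + 7t, v = 11 - 2t.
u ≥ 0 ⇒ t ≥ 0; v ≥ 0 ⇒ t ≤ 5. So t ∈ [0, 5]: 6 solutions.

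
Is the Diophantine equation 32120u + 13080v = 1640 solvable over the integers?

gcd(32120, 13080) = 40  (32120 = 2×13080 + 5960, 13080 = 2×5960 + 1160, 5960 = 5×1160 + 160, 1160 = 7×160 + 40, 160 = 4×40).
40 divides 1640, so integer solutions exist.

yes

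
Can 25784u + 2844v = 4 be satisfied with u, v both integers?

gcd(25784, 2844):
  25784 = 9×2844 + 188
  2844 = 15×188 + 24
  188 = 7×24 + 20
  24 = 1×20 + 4
  20 = 5×4
so gcd(25784, 2844) = 4.
4 divides 4, so integer solutions exist.

yes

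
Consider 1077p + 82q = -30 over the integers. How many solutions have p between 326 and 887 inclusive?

7

gcd(1077, 82):
  1077 = 13·82 + 11
  82 = 7·11 + 5
  11 = 2·5 + 1
  5 = 5·1
so gcd(1077, 82) = 1.
Back-substitute for Bézout coefficients:
  1 = 11 - 2·5
  ... = 1077·(15) + 82·(-197)
Scale by -30: particular solution (-450, 5910); reduce p mod 82: (42, -552).
General solution: p = 42 + 82t, q = -552 - 1077t for integer t.
326 ≤ 42 + 82t ≤ 887 gives t ∈ [4, 10], which is 7 values.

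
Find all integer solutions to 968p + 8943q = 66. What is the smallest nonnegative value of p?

gcd(8943, 968):
  8943 = 9*968 + 231
  968 = 4*231 + 44
  231 = 5*44 + 11
  44 = 4*11
so gcd(8943, 968) = 11.
11 divides 66, so solutions exist.
Back-substitute for Bézout coefficients:
  11 = 231 - 5*44
  ... = 968*(-194) + 8943*(21)
Scale by 66/11 = 6: (p₀, q₀) = (-1164, 126).
General solution: p = -1164 + 813t, q = 126 - 88t for integer t.
p ≥ 0: smallest is -1164 mod 813 = 462 (at t = 2), with q = -50.

462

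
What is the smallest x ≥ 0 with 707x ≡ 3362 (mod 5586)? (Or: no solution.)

no solution

gcd(5586, 707) = 7.
7 does not divide 3362, so the congruence has no solution.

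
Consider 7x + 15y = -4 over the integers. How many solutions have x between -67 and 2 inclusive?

gcd(15, 7):
  15 = 2·7 + 1
  7 = 7·1
so gcd(15, 7) = 1.
Back-substitute for Bézout coefficients:
  1 = 15 - 2·7
  ... = 7·(-2) + 15·(1)
Scale by -4: particular solution (8, -4); reduce x mod 15: (8, -4).
General solution: x = 8 + 15t, y = -4 - 7t for integer t.
-67 ≤ 8 + 15t ≤ 2 gives t ∈ [-5, -1], which is 5 values.

5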